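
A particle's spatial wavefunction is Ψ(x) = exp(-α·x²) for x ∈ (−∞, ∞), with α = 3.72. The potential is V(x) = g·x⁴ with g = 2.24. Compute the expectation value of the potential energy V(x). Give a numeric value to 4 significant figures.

⟨V⟩ = ∫ V(x)·|Ψ|² dx / ∫|Ψ|² dx.
Gaussian moments: ∫x^(2j)·e^(−2αx²) dx = (2j−1)!!/(4α)^j · √(π/(2α)), odd powers integrate to 0; here √(π/(2α)) = 0.64981.
State is unnormalized: ∫|Ψ|² dx = 0.64981, and ∫Ψ*·V(x)·Ψ dx = 0.019722, so ⟨V⟩ = 0.019722 / 0.64981.
⟨V⟩ = 0.030350.

0.03035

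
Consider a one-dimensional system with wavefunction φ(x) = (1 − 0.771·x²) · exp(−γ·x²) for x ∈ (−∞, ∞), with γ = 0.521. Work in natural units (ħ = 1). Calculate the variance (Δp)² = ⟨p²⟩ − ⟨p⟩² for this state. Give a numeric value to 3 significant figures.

2.10

Compute ⟨p⟩ and ⟨p²⟩ separately; (Δp)² = ⟨p²⟩ − ⟨p⟩².
Expand each integrand as polynomial × e^(−2γx²) and use ∫x^(2j)·e^(−2γx²) dx = (2j−1)!!/(4γ)^j · √(π/(2γ)), odd powers → 0; here √(π/(2γ)) = 1.7364. Differentiate with the product rule, d/dx e^(−γx²) = −2γx·e^(−γx²).
Normalization: ∫|φ|² dx = 1.1646.
⟨p⟩ = 0.0000 and ⟨p²⟩ = 2.0959.
(Δp)² = 2.0959 − (0.0000)² = 2.0959.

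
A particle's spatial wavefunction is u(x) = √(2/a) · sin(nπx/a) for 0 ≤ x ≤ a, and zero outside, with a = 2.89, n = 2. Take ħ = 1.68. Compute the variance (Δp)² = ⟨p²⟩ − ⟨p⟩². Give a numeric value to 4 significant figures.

Compute ⟨p⟩ and ⟨p²⟩ separately; (Δp)² = ⟨p²⟩ − ⟨p⟩².
d/dx sin(nπx/a) = (nπ/a)·cos(nπx/a) and d²/dx² sin(nπx/a) = −(nπ/a)²·sin(nπx/a); on 0 ≤ x ≤ a, ∫sin²(nπx/a) dx = a/2 and ∫sin(nπx/a)·cos(nπx/a) dx = 0.
⟨p⟩ = 0.0000 and ⟨p²⟩ = 13.341.
(Δp)² = 13.341 − (0.0000)² = 13.341.

13.34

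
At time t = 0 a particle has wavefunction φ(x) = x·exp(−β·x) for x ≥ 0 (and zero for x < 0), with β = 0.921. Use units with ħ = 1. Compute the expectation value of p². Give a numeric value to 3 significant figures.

0.848

p² φ = −ħ² d²φ/dx²; ⟨p²⟩ = −ħ² ∫ φ*·φ'' dx / ∫|φ|² dx.
Differentiate x·exp(−β·x) with the product rule; every integrand then reduces to terms xʲ·e^(−2βx) on [0, ∞), with ∫₀^∞ xʲ·e^(−2βx) dx = j!/(2β)^(j+1).
State is unnormalized: ∫|φ|² dx = 0.32001, and ∫φ*·(−ħ² φ'') dx = 0.27144, so ⟨p²⟩ = 0.27144 / 0.32001.
⟨p²⟩ = 0.84824.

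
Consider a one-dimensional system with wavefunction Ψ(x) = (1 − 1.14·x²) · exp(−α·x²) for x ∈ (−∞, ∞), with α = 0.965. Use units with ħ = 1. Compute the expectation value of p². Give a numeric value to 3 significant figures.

p² Ψ = −ħ² d²Ψ/dx²; ⟨p²⟩ = −ħ² ∫ Ψ*·Ψ'' dx / ∫|Ψ|² dx.
Expand each integrand as polynomial × e^(−2αx²) and use ∫x^(2j)·e^(−2αx²) dx = (2j−1)!!/(4α)^j · √(π/(2α)), odd powers → 0; here √(π/(2α)) = 1.2758. Differentiate with the product rule, d/dx e^(−αx²) = −2αx·e^(−αx²).
State is unnormalized: ∫|Ψ|² dx = 0.85609, and ∫Ψ*·(−ħ² Ψ'') dx = 2.7101, so ⟨p²⟩ = 2.7101 / 0.85609.
⟨p²⟩ = 3.1657.

3.17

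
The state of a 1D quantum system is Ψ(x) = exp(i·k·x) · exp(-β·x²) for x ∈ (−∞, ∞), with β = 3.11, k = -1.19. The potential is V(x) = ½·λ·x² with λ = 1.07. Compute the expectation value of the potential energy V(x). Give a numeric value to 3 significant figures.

⟨V⟩ = ∫ V(x)·|Ψ|² dx / ∫|Ψ|² dx.
Gaussian moments: ∫x^(2j)·e^(−2βx²) dx = (2j−1)!!/(4β)^j · √(π/(2β)), odd powers integrate to 0; here √(π/(2β)) = 0.71069.
State is unnormalized: ∫|Ψ|² dx = 0.71069, and ∫Ψ*·V(x)·Ψ dx = 0.030564, so ⟨V⟩ = 0.030564 / 0.71069.
⟨V⟩ = 0.043006.

0.0430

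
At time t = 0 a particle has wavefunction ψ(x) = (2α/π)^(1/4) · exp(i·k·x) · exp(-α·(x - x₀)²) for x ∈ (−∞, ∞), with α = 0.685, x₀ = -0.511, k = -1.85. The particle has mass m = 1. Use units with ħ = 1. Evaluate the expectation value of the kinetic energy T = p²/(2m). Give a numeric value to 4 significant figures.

2.054

T = −(ħ²/2m) d²/dx², so ⟨T⟩ = −(ħ²/2m) ∫ ψ*·ψ'' dx; with m = 1.
Gaussian moments (u = x − x₀): ∫u^(2j)·e^(−2αu²) du = (2j−1)!!/(4α)^j · √(π/(2α)), odd powers integrate to 0; here √(π/(2α)) = 1.5143. Derivatives: ψ′ = (ik − 2αu)·ψ, ψ″ = ((ik − 2αu)² − 2α)·ψ; the odd-in-u pieces drop out.
⟨T⟩ = 2.0538.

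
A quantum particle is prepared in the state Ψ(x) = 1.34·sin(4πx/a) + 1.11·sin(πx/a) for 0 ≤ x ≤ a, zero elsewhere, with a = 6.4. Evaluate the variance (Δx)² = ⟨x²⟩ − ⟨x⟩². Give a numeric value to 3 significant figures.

Compute ⟨x⟩ and ⟨x²⟩ separately, then (Δx)² = ⟨x²⟩ − ⟨x⟩².
On 0 ≤ x ≤ a (j ≠ l): ∫sin²(jπx/a) dx = a/2, ∫sin(jπx/a)·sin(lπx/a) dx = 0; diagonal moments ∫x·sin²(jπx/a) dx = a²/4, ∫x²·sin²(jπx/a) dx = a³·(1/6 − 1/(4j²π²)); cross terms ∫x·sin(jπx/a)·sin(lπx/a) dx = 0 for j + l even and −4jla²/(π²(j² − l²)²) for j + l odd, ∫x²·sin(jπx/a)·sin(lπx/a) dx = (−1)^(j+l)·4jla³/(π²(j² − l²)²); higher powers the same way via product-to-sum and parts.
Normalization: ∫|Ψ|² dx = 9.6886.
⟨x⟩ = 3.1094 and ⟨x²⟩ = 12.152.
(Δx)² = 12.152 − (3.1094)² = 2.4838.

2.48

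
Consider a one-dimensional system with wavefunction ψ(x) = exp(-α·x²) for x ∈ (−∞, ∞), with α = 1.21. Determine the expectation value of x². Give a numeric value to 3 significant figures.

⟨x²⟩ = ∫ x²·|ψ|² dx / ∫|ψ|² dx (integrals over the domain).
Gaussian moments: ∫x^(2j)·e^(−2αx²) dx = (2j−1)!!/(4α)^j · √(π/(2α)), odd powers integrate to 0; here √(π/(2α)) = 1.1394.
State is unnormalized: ∫|ψ|² dx = 1.1394, and ∫ψ*·x²·ψ dx = 0.23541, so ⟨x²⟩ = 0.23541 / 1.1394.
⟨x²⟩ = 0.20661.

0.207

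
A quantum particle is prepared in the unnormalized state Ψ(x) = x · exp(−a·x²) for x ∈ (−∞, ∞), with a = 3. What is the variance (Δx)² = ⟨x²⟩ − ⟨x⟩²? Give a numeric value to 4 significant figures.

0.2500

Compute ⟨x⟩ and ⟨x²⟩ separately, then (Δx)² = ⟨x²⟩ − ⟨x⟩².
Expand each integrand as polynomial × e^(−2ax²) and use ∫x^(2j)·e^(−2ax²) dx = (2j−1)!!/(4a)^j · √(π/(2a)), odd powers → 0; here √(π/(2a)) = 0.72360.
Normalization: ∫|Ψ|² dx = 0.060300.
⟨x⟩ = 0.0000 and ⟨x²⟩ = 0.25000.
(Δx)² = 0.25000 − (0.0000)² = 0.25000.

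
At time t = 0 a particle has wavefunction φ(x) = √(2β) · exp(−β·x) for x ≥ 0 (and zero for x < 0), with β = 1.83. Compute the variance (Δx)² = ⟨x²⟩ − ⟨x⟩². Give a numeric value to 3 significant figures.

0.0747

Compute ⟨x⟩ and ⟨x²⟩ separately, then (Δx)² = ⟨x²⟩ − ⟨x⟩².
Every integrand reduces to terms xʲ·e^(−2βx) on [0, ∞); use ∫₀^∞ xʲ·e^(−2βx) dx = j!/(2β)^(j+1).
⟨x⟩ = 0.27322 and ⟨x²⟩ = 0.14930.
(Δx)² = 0.14930 − (0.27322)² = 0.074651.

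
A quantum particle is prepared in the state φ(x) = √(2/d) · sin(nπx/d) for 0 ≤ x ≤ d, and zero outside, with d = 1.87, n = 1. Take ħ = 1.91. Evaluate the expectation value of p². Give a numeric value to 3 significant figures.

p² φ = −ħ² d²φ/dx²; ⟨p²⟩ = −ħ² ∫ φ*·φ'' dx.
d/dx sin(nπx/d) = (nπ/d)·cos(nπx/d) and d²/dx² sin(nπx/d) = −(nπ/d)²·sin(nπx/d); on 0 ≤ x ≤ d, ∫sin²(nπx/d) dx = d/2 and ∫sin(nπx/d)·cos(nπx/d) dx = 0.
⟨p²⟩ = 10.296.

10.3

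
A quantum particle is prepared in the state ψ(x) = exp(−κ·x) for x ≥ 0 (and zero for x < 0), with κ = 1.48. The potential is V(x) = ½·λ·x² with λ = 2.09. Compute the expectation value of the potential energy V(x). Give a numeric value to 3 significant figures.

⟨V⟩ = ∫ V(x)·|ψ|² dx / ∫|ψ|² dx.
Every integrand reduces to terms xʲ·e^(−2κx) on [0, ∞); use ∫₀^∞ xʲ·e^(−2κx) dx = j!/(2κ)^(j+1).
State is unnormalized: ∫|ψ|² dx = 0.33784, and ∫ψ*·V(x)·ψ dx = 0.080588, so ⟨V⟩ = 0.080588 / 0.33784.
⟨V⟩ = 0.23854.

0.239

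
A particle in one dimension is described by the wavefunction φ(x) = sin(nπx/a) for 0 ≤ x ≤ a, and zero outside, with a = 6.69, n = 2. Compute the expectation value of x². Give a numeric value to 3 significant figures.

⟨x²⟩ = ∫ x²·|φ|² dx / ∫|φ|² dx (integrals over the domain).
With sin²θ = (1 − cos2θ)/2 on 0 ≤ x ≤ a: ∫sin²(nπx/a) dx = a/2, ∫x·sin²(nπx/a) dx = a²/4, ∫x²·sin²(nπx/a) dx = a³·(1/6 − 1/(4n²π²)); higher powers xᵏ the same way, integrating xᵏ·cos(2nπx/a) by parts.
State is unnormalized: ∫|φ|² dx = 3.3450, and ∫φ*·x²·φ dx = 48.007, so ⟨x²⟩ = 48.007 / 3.3450.
⟨x²⟩ = 14.352.

14.4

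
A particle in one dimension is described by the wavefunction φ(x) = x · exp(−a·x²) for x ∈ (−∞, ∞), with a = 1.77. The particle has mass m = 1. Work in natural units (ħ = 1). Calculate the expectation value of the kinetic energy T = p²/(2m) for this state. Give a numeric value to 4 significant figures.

2.655

T = −(ħ²/2m) d²/dx², so ⟨T⟩ = −(ħ²/2m) ∫ φ*·φ'' dx / ∫|φ|² dx; with m = 1.
Expand each integrand as polynomial × e^(−2ax²) and use ∫x^(2j)·e^(−2ax²) dx = (2j−1)!!/(4a)^j · √(π/(2a)), odd powers → 0; here √(π/(2a)) = 0.94205. Differentiate with the product rule, d/dx e^(−ax²) = −2ax·e^(−ax²).
State is unnormalized: ∫|φ|² dx = 0.13306, and ∫φ*·(−ħ²/2m · φ'') dx = 0.35327, so ⟨T⟩ = 0.35327 / 0.13306.
⟨T⟩ = 2.6550.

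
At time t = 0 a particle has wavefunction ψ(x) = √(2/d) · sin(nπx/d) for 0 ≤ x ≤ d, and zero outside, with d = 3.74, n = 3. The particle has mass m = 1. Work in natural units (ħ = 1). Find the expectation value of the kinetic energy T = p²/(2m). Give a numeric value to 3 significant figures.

3.18

T = −(ħ²/2m) d²/dx², so ⟨T⟩ = −(ħ²/2m) ∫ ψ*·ψ'' dx; with m = 1.
d/dx sin(nπx/d) = (nπ/d)·cos(nπx/d) and d²/dx² sin(nπx/d) = −(nπ/d)²·sin(nπx/d); on 0 ≤ x ≤ d, ∫sin²(nπx/d) dx = d/2 and ∫sin(nπx/d)·cos(nπx/d) dx = 0.
⟨T⟩ = 3.1752.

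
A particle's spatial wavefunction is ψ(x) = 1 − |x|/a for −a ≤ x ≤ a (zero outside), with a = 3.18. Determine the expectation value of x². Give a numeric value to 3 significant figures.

⟨x²⟩ = ∫ x²·|ψ|² dx / ∫|ψ|² dx (integrals over the domain).
ψ is even, so ∫ over [−a, a] = 2∫₀ᵃ with ψ = 1 − x/a there: ∫₀ᵃ (1 − x/a)² dx = a/3, ∫₀ᵃ x²(1 − x/a)² dx = a³/30, ∫₀ᵃ x⁴(1 − x/a)² dx = a⁵/105.
State is unnormalized: ∫|ψ|² dx = 2.1200, and ∫ψ*·x²·ψ dx = 2.1438, so ⟨x²⟩ = 2.1438 / 2.1200.
⟨x²⟩ = 1.0112.

1.01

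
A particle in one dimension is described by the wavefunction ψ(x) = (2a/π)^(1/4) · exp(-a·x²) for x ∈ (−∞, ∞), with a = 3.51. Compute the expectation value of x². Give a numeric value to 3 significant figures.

0.0712

⟨x²⟩ = ∫ x²·|ψ|² dx (integrals over the domain).
Gaussian moments: ∫x^(2j)·e^(−2ax²) dx = (2j−1)!!/(4a)^j · √(π/(2a)), odd powers integrate to 0; here √(π/(2a)) = 0.66897.
⟨x²⟩ = 0.071225.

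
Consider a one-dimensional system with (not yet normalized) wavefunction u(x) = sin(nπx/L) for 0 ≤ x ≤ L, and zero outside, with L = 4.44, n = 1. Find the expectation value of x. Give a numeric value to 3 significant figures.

2.22

⟨x⟩ = ∫ x·|u|² dx / ∫|u|² dx (integrals over the domain).
With sin²θ = (1 − cos2θ)/2 on 0 ≤ x ≤ L: ∫sin²(nπx/L) dx = L/2, ∫x·sin²(nπx/L) dx = L²/4, ∫x²·sin²(nπx/L) dx = L³·(1/6 − 1/(4n²π²)); higher powers xᵏ the same way, integrating xᵏ·cos(2nπx/L) by parts.
State is unnormalized: ∫|u|² dx = 2.2200, and ∫u*·x·u dx = 4.9284, so ⟨x⟩ = 4.9284 / 2.2200.
⟨x⟩ = 2.2200.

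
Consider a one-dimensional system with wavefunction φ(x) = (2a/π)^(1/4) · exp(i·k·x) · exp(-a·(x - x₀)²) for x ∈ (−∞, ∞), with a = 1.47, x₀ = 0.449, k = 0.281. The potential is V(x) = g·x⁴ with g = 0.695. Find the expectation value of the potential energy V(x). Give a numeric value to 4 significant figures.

⟨V⟩ = ∫ V(x)·|φ|² dx.
Gaussian moments (u = x − x₀): ∫u^(2j)·e^(−2au²) du = (2j−1)!!/(4a)^j · √(π/(2a)), odd powers integrate to 0; here √(π/(2a)) = 1.0337.
⟨V⟩ = 0.23152.

0.2315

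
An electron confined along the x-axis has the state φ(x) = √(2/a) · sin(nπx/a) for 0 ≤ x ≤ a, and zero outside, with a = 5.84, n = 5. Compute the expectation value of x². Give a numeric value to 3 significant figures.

⟨x²⟩ = ∫ x²·|φ|² dx (integrals over the domain).
With sin²θ = (1 − cos2θ)/2 on 0 ≤ x ≤ a: ∫sin²(nπx/a) dx = a/2, ∫x·sin²(nπx/a) dx = a²/4, ∫x²·sin²(nπx/a) dx = a³·(1/6 − 1/(4n²π²)); higher powers xᵏ the same way, integrating xᵏ·cos(2nπx/a) by parts.
⟨x²⟩ = 11.299.

11.3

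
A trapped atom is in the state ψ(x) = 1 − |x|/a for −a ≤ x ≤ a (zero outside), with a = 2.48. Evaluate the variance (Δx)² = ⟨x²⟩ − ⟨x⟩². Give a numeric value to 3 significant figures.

Compute ⟨x⟩ and ⟨x²⟩ separately, then (Δx)² = ⟨x²⟩ − ⟨x⟩².
ψ is even, so ∫ over [−a, a] = 2∫₀ᵃ with ψ = 1 − x/a there: ∫₀ᵃ (1 − x/a)² dx = a/3, ∫₀ᵃ x²(1 − x/a)² dx = a³/30, ∫₀ᵃ x⁴(1 − x/a)² dx = a⁵/105.
Normalization: ∫|ψ|² dx = 1.6533.
⟨x⟩ = 0.0000 and ⟨x²⟩ = 0.61504.
(Δx)² = 0.61504 − (0.0000)² = 0.61504.

0.615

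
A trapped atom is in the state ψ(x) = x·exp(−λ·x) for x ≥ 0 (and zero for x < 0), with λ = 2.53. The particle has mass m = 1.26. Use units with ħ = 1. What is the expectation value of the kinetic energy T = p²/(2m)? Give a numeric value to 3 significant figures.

2.54

T = −(ħ²/2m) d²/dx², so ⟨T⟩ = −(ħ²/2m) ∫ ψ*·ψ'' dx / ∫|ψ|² dx; with m = 1.26.
Differentiate x·exp(−λ·x) with the product rule; every integrand then reduces to terms xʲ·e^(−2λx) on [0, ∞), with ∫₀^∞ xʲ·e^(−2λx) dx = j!/(2λ)^(j+1).
State is unnormalized: ∫|ψ|² dx = 0.015438, and ∫ψ*·(−ħ²/2m · ψ'') dx = 0.039212, so ⟨T⟩ = 0.039212 / 0.015438.
⟨T⟩ = 2.5400.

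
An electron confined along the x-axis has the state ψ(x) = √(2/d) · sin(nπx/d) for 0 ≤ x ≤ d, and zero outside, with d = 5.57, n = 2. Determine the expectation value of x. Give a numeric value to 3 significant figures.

⟨x⟩ = ∫ x·|ψ|² dx (integrals over the domain).
With sin²θ = (1 − cos2θ)/2 on 0 ≤ x ≤ d: ∫sin²(nπx/d) dx = d/2, ∫x·sin²(nπx/d) dx = d²/4, ∫x²·sin²(nπx/d) dx = d³·(1/6 − 1/(4n²π²)); higher powers xᵏ the same way, integrating xᵏ·cos(2nπx/d) by parts.
⟨x⟩ = 2.7850.

2.79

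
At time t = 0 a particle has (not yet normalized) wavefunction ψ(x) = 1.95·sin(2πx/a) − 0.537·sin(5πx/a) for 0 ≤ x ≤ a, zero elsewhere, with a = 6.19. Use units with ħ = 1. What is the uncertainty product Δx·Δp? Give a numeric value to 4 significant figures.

Δx = √(⟨x²⟩−⟨x⟩²), Δp = √(⟨p²⟩−⟨p⟩²).
On 0 ≤ x ≤ a (j ≠ l): ∫sin²(jπx/a) dx = a/2, ∫sin(jπx/a)·sin(lπx/a) dx = 0; diagonal moments ∫x·sin²(jπx/a) dx = a²/4, ∫x²·sin²(jπx/a) dx = a³·(1/6 − 1/(4j²π²)); cross terms ∫x·sin(jπx/a)·sin(lπx/a) dx = 0 for j + l even and −4jla²/(π²(j² − l²)²) for j + l odd, ∫x²·sin(jπx/a)·sin(lπx/a) dx = (−1)^(j+l)·4jla³/(π²(j² − l²)²); higher powers the same way via product-to-sum and parts. d²/dx² sin(jπx/a) = −(jπ/a)²·sin(jπx/a); on 0 ≤ x ≤ a, ∫sin²(jπx/a) dx = a/2 and ∫sin(jπx/a)·sin(lπx/a) dx = 0 for j ≠ l, so only diagonal terms survive in ∫|ψ|² and ∫ψ·ψ″; ∫ψ·ψ′ dx = [ψ²/2] between the walls = 0.
Normalization: ∫|ψ|² dx = 12.661.
⟨x⟩ = 3.1532, ⟨x²⟩ = 12.676 ⇒ Δx = 1.6532.
⟨p⟩ = 0.0000, ⟨p²⟩ = 1.4116 ⇒ Δp = 1.1881.
Δx·Δp = 1.9642.

1.964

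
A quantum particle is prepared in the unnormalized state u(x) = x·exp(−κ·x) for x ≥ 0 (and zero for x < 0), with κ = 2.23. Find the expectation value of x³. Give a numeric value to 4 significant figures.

⟨x³⟩ = ∫ x³·|u|² dx / ∫|u|² dx (integrals over the domain).
Every integrand reduces to terms xʲ·e^(−2κx) on [0, ∞); use ∫₀^∞ xʲ·e^(−2κx) dx = j!/(2κ)^(j+1).
State is unnormalized: ∫|u|² dx = 0.022544, and ∫u*·x³·u dx = 0.015247, so ⟨x³⟩ = 0.015247 / 0.022544.
⟨x³⟩ = 0.67631.

0.6763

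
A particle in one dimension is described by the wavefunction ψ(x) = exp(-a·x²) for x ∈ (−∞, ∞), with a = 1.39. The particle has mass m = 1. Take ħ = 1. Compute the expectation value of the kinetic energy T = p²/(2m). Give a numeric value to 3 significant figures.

0.695

T = −(ħ²/2m) d²/dx², so ⟨T⟩ = −(ħ²/2m) ∫ ψ*·ψ'' dx / ∫|ψ|² dx; with m = 1.
Gaussian moments: ∫x^(2j)·e^(−2ax²) dx = (2j−1)!!/(4a)^j · √(π/(2a)), odd powers integrate to 0; here √(π/(2a)) = 1.0630. Derivatives: d/dx e^(−ax²) = −2ax·e^(−ax²), d²/dx² e^(−ax²) = (4a²x² − 2a)·e^(−ax²).
State is unnormalized: ∫|ψ|² dx = 1.0630, and ∫ψ*·(−ħ²/2m · ψ'') dx = 0.73882, so ⟨T⟩ = 0.73882 / 1.0630.
⟨T⟩ = 0.69500.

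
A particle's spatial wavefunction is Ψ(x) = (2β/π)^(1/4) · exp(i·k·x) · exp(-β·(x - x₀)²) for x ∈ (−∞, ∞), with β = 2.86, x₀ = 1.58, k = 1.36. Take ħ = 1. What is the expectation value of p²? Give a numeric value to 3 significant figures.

4.71

p² Ψ = −ħ² d²Ψ/dx²; ⟨p²⟩ = −ħ² ∫ Ψ*·Ψ'' dx.
Gaussian moments (u = x − x₀): ∫u^(2j)·e^(−2βu²) du = (2j−1)!!/(4β)^j · √(π/(2β)), odd powers integrate to 0; here √(π/(2β)) = 0.74110. Derivatives: Ψ′ = (ik − 2βu)·Ψ, Ψ″ = ((ik − 2βu)² − 2β)·Ψ; the odd-in-u pieces drop out.
⟨p²⟩ = 4.7096.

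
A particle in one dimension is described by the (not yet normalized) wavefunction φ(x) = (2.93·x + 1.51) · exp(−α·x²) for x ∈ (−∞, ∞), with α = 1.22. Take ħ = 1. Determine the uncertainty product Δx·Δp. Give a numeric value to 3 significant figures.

0.644

Δx = √(⟨x²⟩−⟨x⟩²), Δp = √(⟨p²⟩−⟨p⟩²).
Expand each integrand as polynomial × e^(−2αx²) and use ∫x^(2j)·e^(−2αx²) dx = (2j−1)!!/(4α)^j · √(π/(2α)), odd powers → 0; here √(π/(2α)) = 1.1347. Differentiate with the product rule, d/dx e^(−αx²) = −2αx·e^(−αx²).
Normalization: ∫|φ|² dx = 4.5834.
⟨x⟩ = 0.44890, ⟨x²⟩ = 0.38341 ⇒ Δx = 0.42650.
⟨p⟩ = 0.0000, ⟨p²⟩ = 2.2827 ⇒ Δp = 1.5109.
Δx·Δp = 0.64437.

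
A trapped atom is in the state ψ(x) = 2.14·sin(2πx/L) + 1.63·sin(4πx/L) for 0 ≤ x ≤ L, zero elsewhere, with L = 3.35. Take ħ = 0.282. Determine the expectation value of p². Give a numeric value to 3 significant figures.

p² ψ = −ħ² d²ψ/dx²; ⟨p²⟩ = −ħ² ∫ ψ*·ψ'' dx / ∫|ψ|² dx.
d²/dx² sin(jπx/L) = −(jπ/L)²·sin(jπx/L); on 0 ≤ x ≤ L, ∫sin²(jπx/L) dx = L/2 and ∫sin(jπx/L)·sin(lπx/L) dx = 0 for j ≠ l, so only diagonal terms survive in ∫|ψ|² and ∫ψ·ψ″; ∫ψ·ψ′ dx = [ψ²/2] between the walls = 0.
State is unnormalized: ∫|ψ|² dx = 12.121, and ∫ψ*·(−ħ² ψ'') dx = 7.1258, so ⟨p²⟩ = 7.1258 / 12.121.
⟨p²⟩ = 0.58788.

0.588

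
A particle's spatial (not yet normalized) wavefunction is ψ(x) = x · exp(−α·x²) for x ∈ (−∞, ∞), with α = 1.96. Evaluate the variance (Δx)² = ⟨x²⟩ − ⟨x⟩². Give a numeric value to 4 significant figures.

0.3827

Compute ⟨x⟩ and ⟨x²⟩ separately, then (Δx)² = ⟨x²⟩ − ⟨x⟩².
Expand each integrand as polynomial × e^(−2αx²) and use ∫x^(2j)·e^(−2αx²) dx = (2j−1)!!/(4α)^j · √(π/(2α)), odd powers → 0; here √(π/(2α)) = 0.89522.
Normalization: ∫|ψ|² dx = 0.11419.
⟨x⟩ = 0.0000 and ⟨x²⟩ = 0.38265.
(Δx)² = 0.38265 − (0.0000)² = 0.38265.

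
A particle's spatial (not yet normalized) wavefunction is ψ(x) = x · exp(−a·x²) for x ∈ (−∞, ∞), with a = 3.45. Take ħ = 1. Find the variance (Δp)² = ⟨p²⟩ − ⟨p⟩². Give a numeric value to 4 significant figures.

10.35

Compute ⟨p⟩ and ⟨p²⟩ separately; (Δp)² = ⟨p²⟩ − ⟨p⟩².
Expand each integrand as polynomial × e^(−2ax²) and use ∫x^(2j)·e^(−2ax²) dx = (2j−1)!!/(4a)^j · √(π/(2a)), odd powers → 0; here √(π/(2a)) = 0.67476. Differentiate with the product rule, d/dx e^(−ax²) = −2ax·e^(−ax²).
Normalization: ∫|ψ|² dx = 0.048896.
⟨p⟩ = 0.0000 and ⟨p²⟩ = 10.350.
(Δp)² = 10.350 − (0.0000)² = 10.350.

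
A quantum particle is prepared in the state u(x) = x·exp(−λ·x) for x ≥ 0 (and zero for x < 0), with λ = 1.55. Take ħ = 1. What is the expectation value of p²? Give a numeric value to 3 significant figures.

p² u = −ħ² d²u/dx²; ⟨p²⟩ = −ħ² ∫ u*·u'' dx / ∫|u|² dx.
Differentiate x·exp(−λ·x) with the product rule; every integrand then reduces to terms xʲ·e^(−2λx) on [0, ∞), with ∫₀^∞ xʲ·e^(−2λx) dx = j!/(2λ)^(j+1).
State is unnormalized: ∫|u|² dx = 0.067134, and ∫u*·(−ħ² u'') dx = 0.16129, so ⟨p²⟩ = 0.16129 / 0.067134.
⟨p²⟩ = 2.4025.

2.40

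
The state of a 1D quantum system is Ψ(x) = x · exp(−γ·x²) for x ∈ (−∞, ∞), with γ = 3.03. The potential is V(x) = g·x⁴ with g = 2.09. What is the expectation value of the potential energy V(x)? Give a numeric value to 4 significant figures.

⟨V⟩ = ∫ V(x)·|Ψ|² dx / ∫|Ψ|² dx.
Expand each integrand as polynomial × e^(−2γx²) and use ∫x^(2j)·e^(−2γx²) dx = (2j−1)!!/(4γ)^j · √(π/(2γ)), odd powers → 0; here √(π/(2γ)) = 0.72001.
State is unnormalized: ∫|Ψ|² dx = 0.059407, and ∫Ψ*·V(x)·Ψ dx = 0.012679, so ⟨V⟩ = 0.012679 / 0.059407.
⟨V⟩ = 0.21342.

0.2134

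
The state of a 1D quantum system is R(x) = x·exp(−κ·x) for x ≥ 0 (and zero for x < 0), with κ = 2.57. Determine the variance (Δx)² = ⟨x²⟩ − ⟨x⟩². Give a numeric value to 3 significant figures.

0.114

Compute ⟨x⟩ and ⟨x²⟩ separately, then (Δx)² = ⟨x²⟩ − ⟨x⟩².
Every integrand reduces to terms xʲ·e^(−2κx) on [0, ∞); use ∫₀^∞ xʲ·e^(−2κx) dx = j!/(2κ)^(j+1).
Normalization: ∫|R|² dx = 0.014728.
⟨x⟩ = 0.58366 and ⟨x²⟩ = 0.45421.
(Δx)² = 0.45421 − (0.58366)² = 0.11355.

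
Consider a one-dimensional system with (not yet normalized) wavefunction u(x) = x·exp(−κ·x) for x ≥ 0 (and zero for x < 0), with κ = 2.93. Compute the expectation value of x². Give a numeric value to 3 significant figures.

0.349

⟨x²⟩ = ∫ x²·|u|² dx / ∫|u|² dx (integrals over the domain).
Every integrand reduces to terms xʲ·e^(−2κx) on [0, ∞); use ∫₀^∞ xʲ·e^(−2κx) dx = j!/(2κ)^(j+1).
State is unnormalized: ∫|u|² dx = 0.0099389, and ∫u*·x²·u dx = 0.0034731, so ⟨x²⟩ = 0.0034731 / 0.0099389.
⟨x²⟩ = 0.34945.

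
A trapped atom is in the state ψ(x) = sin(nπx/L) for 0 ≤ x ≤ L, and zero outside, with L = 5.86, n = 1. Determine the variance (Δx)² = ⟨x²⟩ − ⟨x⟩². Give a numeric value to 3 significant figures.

1.12

Compute ⟨x⟩ and ⟨x²⟩ separately, then (Δx)² = ⟨x²⟩ − ⟨x⟩².
With sin²θ = (1 − cos2θ)/2 on 0 ≤ x ≤ L: ∫sin²(nπx/L) dx = L/2, ∫x·sin²(nπx/L) dx = L²/4, ∫x²·sin²(nπx/L) dx = L³·(1/6 − 1/(4n²π²)); higher powers xᵏ the same way, integrating xᵏ·cos(2nπx/L) by parts.
Normalization: ∫|ψ|² dx = 2.9300.
⟨x⟩ = 2.9300 and ⟨x²⟩ = 9.7069.
(Δx)² = 9.7069 − (2.9300)² = 1.1220.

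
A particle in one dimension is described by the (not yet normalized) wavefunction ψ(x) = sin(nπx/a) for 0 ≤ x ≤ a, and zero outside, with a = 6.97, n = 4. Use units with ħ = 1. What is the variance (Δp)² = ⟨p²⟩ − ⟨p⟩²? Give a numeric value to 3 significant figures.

3.25

Compute ⟨p⟩ and ⟨p²⟩ separately; (Δp)² = ⟨p²⟩ − ⟨p⟩².
d/dx sin(nπx/a) = (nπ/a)·cos(nπx/a) and d²/dx² sin(nπx/a) = −(nπ/a)²·sin(nπx/a); on 0 ≤ x ≤ a, ∫sin²(nπx/a) dx = a/2 and ∫sin(nπx/a)·cos(nπx/a) dx = 0.
Normalization: ∫|ψ|² dx = 3.4850.
⟨p⟩ = 0.0000 and ⟨p²⟩ = 3.2505.
(Δp)² = 3.2505 − (0.0000)² = 3.2505.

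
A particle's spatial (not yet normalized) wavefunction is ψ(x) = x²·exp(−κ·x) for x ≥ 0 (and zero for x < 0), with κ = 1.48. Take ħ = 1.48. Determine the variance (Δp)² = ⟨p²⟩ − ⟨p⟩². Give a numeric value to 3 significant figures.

1.60

Compute ⟨p⟩ and ⟨p²⟩ separately; (Δp)² = ⟨p²⟩ − ⟨p⟩².
Differentiate x²·exp(−κ·x) with the product rule; every integrand then reduces to terms xʲ·e^(−2κx) on [0, ∞), with ∫₀^∞ xʲ·e^(−2κx) dx = j!/(2κ)^(j+1).
Normalization: ∫|ψ|² dx = 0.10562.
⟨p⟩ = 0.0000 and ⟨p²⟩ = 1.5993.
(Δp)² = 1.5993 − (0.0000)² = 1.5993.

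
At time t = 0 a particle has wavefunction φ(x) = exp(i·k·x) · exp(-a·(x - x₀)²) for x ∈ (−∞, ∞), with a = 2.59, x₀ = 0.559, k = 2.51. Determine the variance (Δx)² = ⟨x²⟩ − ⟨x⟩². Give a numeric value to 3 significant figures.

0.0965

Compute ⟨x⟩ and ⟨x²⟩ separately, then (Δx)² = ⟨x²⟩ − ⟨x⟩².
Gaussian moments (u = x − x₀): ∫u^(2j)·e^(−2au²) du = (2j−1)!!/(4a)^j · √(π/(2a)), odd powers integrate to 0; here √(π/(2a)) = 0.77877.
Normalization: ∫|φ|² dx = 0.77877.
⟨x⟩ = 0.55900 and ⟨x²⟩ = 0.40901.
(Δx)² = 0.40901 − (0.55900)² = 0.096525.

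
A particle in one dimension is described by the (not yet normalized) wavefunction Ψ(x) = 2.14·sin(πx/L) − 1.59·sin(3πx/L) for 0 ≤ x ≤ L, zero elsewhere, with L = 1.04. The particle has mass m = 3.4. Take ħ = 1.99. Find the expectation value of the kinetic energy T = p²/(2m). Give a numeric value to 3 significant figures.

20.4

T = −(ħ²/2m) d²/dx², so ⟨T⟩ = −(ħ²/2m) ∫ Ψ*·Ψ'' dx / ∫|Ψ|² dx; with m = 3.4.
d²/dx² sin(jπx/L) = −(jπ/L)²·sin(jπx/L); on 0 ≤ x ≤ L, ∫sin²(jπx/L) dx = L/2 and ∫sin(jπx/L)·sin(lπx/L) dx = 0 for j ≠ l, so only diagonal terms survive in ∫|Ψ|² and ∫Ψ·Ψ″; ∫Ψ·Ψ′ dx = [Ψ²/2] between the walls = 0.
State is unnormalized: ∫|Ψ|² dx = 3.6960, and ∫Ψ*·(−ħ²/2m · Ψ'') dx = 75.529, so ⟨T⟩ = 75.529 / 3.6960.
⟨T⟩ = 20.435.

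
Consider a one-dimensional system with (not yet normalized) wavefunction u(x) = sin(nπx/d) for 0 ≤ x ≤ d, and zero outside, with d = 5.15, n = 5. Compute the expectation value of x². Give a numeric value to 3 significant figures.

⟨x²⟩ = ∫ x²·|u|² dx / ∫|u|² dx (integrals over the domain).
With sin²θ = (1 − cos2θ)/2 on 0 ≤ x ≤ d: ∫sin²(nπx/d) dx = d/2, ∫x·sin²(nπx/d) dx = d²/4, ∫x²·sin²(nπx/d) dx = d³·(1/6 − 1/(4n²π²)); higher powers xᵏ the same way, integrating xᵏ·cos(2nπx/d) by parts.
State is unnormalized: ∫|u|² dx = 2.5750, and ∫u*·x²·u dx = 22.627, so ⟨x²⟩ = 22.627 / 2.5750.
⟨x²⟩ = 8.7871.

8.79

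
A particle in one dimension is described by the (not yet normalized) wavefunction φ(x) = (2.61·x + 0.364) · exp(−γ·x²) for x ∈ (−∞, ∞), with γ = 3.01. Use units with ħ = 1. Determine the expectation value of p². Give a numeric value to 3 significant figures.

p² φ = −ħ² d²φ/dx²; ⟨p²⟩ = −ħ² ∫ φ*·φ'' dx / ∫|φ|² dx.
Expand each integrand as polynomial × e^(−2γx²) and use ∫x^(2j)·e^(−2γx²) dx = (2j−1)!!/(4γ)^j · √(π/(2γ)), odd powers → 0; here √(π/(2γ)) = 0.72240. Differentiate with the product rule, d/dx e^(−γx²) = −2γx·e^(−γx²).
State is unnormalized: ∫|φ|² dx = 0.50444, and ∫φ*·(−ħ² φ'') dx = 3.9789, so ⟨p²⟩ = 3.9789 / 0.50444.
⟨p²⟩ = 7.8877.

7.89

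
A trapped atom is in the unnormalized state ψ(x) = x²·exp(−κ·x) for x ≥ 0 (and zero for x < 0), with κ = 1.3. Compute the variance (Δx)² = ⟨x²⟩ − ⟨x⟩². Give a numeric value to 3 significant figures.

Compute ⟨x⟩ and ⟨x²⟩ separately, then (Δx)² = ⟨x²⟩ − ⟨x⟩².
Every integrand reduces to terms xʲ·e^(−2κx) on [0, ∞); use ∫₀^∞ xʲ·e^(−2κx) dx = j!/(2κ)^(j+1).
Normalization: ∫|ψ|² dx = 0.20200.
⟨x⟩ = 1.9231 and ⟨x²⟩ = 4.4379.
(Δx)² = 4.4379 − (1.9231)² = 0.73964.

0.740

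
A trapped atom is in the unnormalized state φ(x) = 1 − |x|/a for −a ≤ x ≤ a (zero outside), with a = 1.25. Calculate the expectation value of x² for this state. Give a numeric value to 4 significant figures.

⟨x²⟩ = ∫ x²·|φ|² dx / ∫|φ|² dx (integrals over the domain).
φ is even, so ∫ over [−a, a] = 2∫₀ᵃ with φ = 1 − x/a there: ∫₀ᵃ (1 − x/a)² dx = a/3, ∫₀ᵃ x²(1 − x/a)² dx = a³/30, ∫₀ᵃ x⁴(1 − x/a)² dx = a⁵/105.
State is unnormalized: ∫|φ|² dx = 0.83333, and ∫φ*·x²·φ dx = 0.13021, so ⟨x²⟩ = 0.13021 / 0.83333.
⟨x²⟩ = 0.15625.

0.1563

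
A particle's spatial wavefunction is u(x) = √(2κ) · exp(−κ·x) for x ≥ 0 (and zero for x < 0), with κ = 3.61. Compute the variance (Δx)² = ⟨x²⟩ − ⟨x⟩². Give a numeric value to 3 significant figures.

Compute ⟨x⟩ and ⟨x²⟩ separately, then (Δx)² = ⟨x²⟩ − ⟨x⟩².
Every integrand reduces to terms xʲ·e^(−2κx) on [0, ∞); use ∫₀^∞ xʲ·e^(−2κx) dx = j!/(2κ)^(j+1).
⟨x⟩ = 0.13850 and ⟨x²⟩ = 0.038367.
(Δx)² = 0.038367 − (0.13850)² = 0.019183.

0.0192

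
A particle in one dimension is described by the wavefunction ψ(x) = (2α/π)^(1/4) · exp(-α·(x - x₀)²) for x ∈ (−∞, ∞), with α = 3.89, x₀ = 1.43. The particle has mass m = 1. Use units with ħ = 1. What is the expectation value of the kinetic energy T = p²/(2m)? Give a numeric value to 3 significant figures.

1.95

T = −(ħ²/2m) d²/dx², so ⟨T⟩ = −(ħ²/2m) ∫ ψ*·ψ'' dx; with m = 1.
Gaussian moments (u = x − x₀): ∫u^(2j)·e^(−2αu²) du = (2j−1)!!/(4α)^j · √(π/(2α)), odd powers integrate to 0; here √(π/(2α)) = 0.63546. Derivatives: d/dx e^(−αu²) = −2αu·e^(−αu²), d²/dx² e^(−αu²) = (4α²u² − 2α)·e^(−αu²).
⟨T⟩ = 1.9450.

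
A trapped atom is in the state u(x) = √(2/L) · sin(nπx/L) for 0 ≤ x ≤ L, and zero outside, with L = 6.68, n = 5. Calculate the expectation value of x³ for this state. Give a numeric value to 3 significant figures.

73.6

⟨x³⟩ = ∫ x³·|u|² dx (integrals over the domain).
With sin²θ = (1 − cos2θ)/2 on 0 ≤ x ≤ L: ∫sin²(nπx/L) dx = L/2, ∫x·sin²(nπx/L) dx = L²/4, ∫x²·sin²(nπx/L) dx = L³·(1/6 − 1/(4n²π²)); higher powers xᵏ the same way, integrating xᵏ·cos(2nπx/L) by parts.
⟨x³⟩ = 73.613.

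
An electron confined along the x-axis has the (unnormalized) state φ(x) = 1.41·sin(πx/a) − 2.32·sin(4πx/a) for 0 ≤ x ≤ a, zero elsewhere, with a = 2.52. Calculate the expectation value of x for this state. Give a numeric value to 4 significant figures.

⟨x⟩ = ∫ x·|φ|² dx / ∫|φ|² dx (integrals over the domain).
On 0 ≤ x ≤ a (j ≠ l): ∫sin²(jπx/a) dx = a/2, ∫sin(jπx/a)·sin(lπx/a) dx = 0; diagonal moments ∫x·sin²(jπx/a) dx = a²/4, ∫x²·sin²(jπx/a) dx = a³·(1/6 − 1/(4j²π²)); cross terms ∫x·sin(jπx/a)·sin(lπx/a) dx = 0 for j + l even and −4jla²/(π²(j² − l²)²) for j + l odd, ∫x²·sin(jπx/a)·sin(lπx/a) dx = (−1)^(j+l)·4jla³/(π²(j² − l²)²); higher powers the same way via product-to-sum and parts.
State is unnormalized: ∫|φ|² dx = 9.2868, and ∫φ*·x·φ dx = 12.001, so ⟨x⟩ = 12.001 / 9.2868.
⟨x⟩ = 1.2922.

1.292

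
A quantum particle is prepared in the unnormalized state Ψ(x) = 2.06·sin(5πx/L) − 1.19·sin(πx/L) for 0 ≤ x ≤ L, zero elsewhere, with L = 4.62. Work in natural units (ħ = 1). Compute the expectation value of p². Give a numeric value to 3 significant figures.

8.78

p² Ψ = −ħ² d²Ψ/dx²; ⟨p²⟩ = −ħ² ∫ Ψ*·Ψ'' dx / ∫|Ψ|² dx.
d²/dx² sin(jπx/L) = −(jπ/L)²·sin(jπx/L); on 0 ≤ x ≤ L, ∫sin²(jπx/L) dx = L/2 and ∫sin(jπx/L)·sin(lπx/L) dx = 0 for j ≠ l, so only diagonal terms survive in ∫|Ψ|² and ∫Ψ·Ψ″; ∫Ψ·Ψ′ dx = [Ψ²/2] between the walls = 0.
State is unnormalized: ∫|Ψ|² dx = 13.074, and ∫Ψ*·(−ħ² Ψ'') dx = 114.83, so ⟨p²⟩ = 114.83 / 13.074.
⟨p²⟩ = 8.7833.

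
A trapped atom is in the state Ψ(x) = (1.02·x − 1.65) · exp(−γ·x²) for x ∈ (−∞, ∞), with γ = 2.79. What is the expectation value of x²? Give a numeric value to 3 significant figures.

⟨x²⟩ = ∫ x²·|Ψ|² dx / ∫|Ψ|² dx (integrals over the domain).
Expand each integrand as polynomial × e^(−2γx²) and use ∫x^(2j)·e^(−2γx²) dx = (2j−1)!!/(4γ)^j · √(π/(2γ)), odd powers → 0; here √(π/(2γ)) = 0.75034.
State is unnormalized: ∫|Ψ|² dx = 2.1128, and ∫Ψ*·x²·Ψ dx = 0.20185, so ⟨x²⟩ = 0.20185 / 2.1128.
⟨x²⟩ = 0.095539.

0.0955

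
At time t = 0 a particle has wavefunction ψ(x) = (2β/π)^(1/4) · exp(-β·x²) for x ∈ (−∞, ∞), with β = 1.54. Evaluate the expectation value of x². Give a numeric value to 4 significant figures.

0.1623

⟨x²⟩ = ∫ x²·|ψ|² dx (integrals over the domain).
Gaussian moments: ∫x^(2j)·e^(−2βx²) dx = (2j−1)!!/(4β)^j · √(π/(2β)), odd powers integrate to 0; here √(π/(2β)) = 1.0099.
⟨x²⟩ = 0.16234.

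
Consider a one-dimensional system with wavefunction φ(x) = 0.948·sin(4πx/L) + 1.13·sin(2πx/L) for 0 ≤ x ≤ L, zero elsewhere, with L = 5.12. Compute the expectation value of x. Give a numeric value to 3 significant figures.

⟨x⟩ = ∫ x·|φ|² dx / ∫|φ|² dx (integrals over the domain).
On 0 ≤ x ≤ L (j ≠ l): ∫sin²(jπx/L) dx = L/2, ∫sin(jπx/L)·sin(lπx/L) dx = 0; diagonal moments ∫x·sin²(jπx/L) dx = L²/4, ∫x²·sin²(jπx/L) dx = L³·(1/6 − 1/(4j²π²)); cross terms ∫x·sin(jπx/L)·sin(lπx/L) dx = 0 for j + l even and −4jlL²/(π²(j² − l²)²) for j + l odd, ∫x²·sin(jπx/L)·sin(lπx/L) dx = (−1)^(j+l)·4jlL³/(π²(j² − l²)²); higher powers the same way via product-to-sum and parts.
State is unnormalized: ∫|φ|² dx = 5.5695, and ∫φ*·x·φ dx = 14.258, so ⟨x⟩ = 14.258 / 5.5695.
⟨x⟩ = 2.5600.

2.56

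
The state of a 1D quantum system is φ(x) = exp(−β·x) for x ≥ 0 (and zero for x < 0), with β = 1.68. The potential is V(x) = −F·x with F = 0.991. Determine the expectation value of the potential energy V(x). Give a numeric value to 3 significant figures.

-0.295

⟨V⟩ = ∫ V(x)·|φ|² dx / ∫|φ|² dx.
Every integrand reduces to terms xʲ·e^(−2βx) on [0, ∞); use ∫₀^∞ xʲ·e^(−2βx) dx = j!/(2β)^(j+1).
State is unnormalized: ∫|φ|² dx = 0.29762, and ∫φ*·V(x)·φ dx = -0.087780, so ⟨V⟩ = -0.087780 / 0.29762.
⟨V⟩ = -0.29494.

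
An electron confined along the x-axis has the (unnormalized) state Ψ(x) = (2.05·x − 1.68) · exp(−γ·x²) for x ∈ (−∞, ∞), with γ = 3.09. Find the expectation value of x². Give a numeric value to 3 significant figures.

⟨x²⟩ = ∫ x²·|Ψ|² dx / ∫|Ψ|² dx (integrals over the domain).
Expand each integrand as polynomial × e^(−2γx²) and use ∫x^(2j)·e^(−2γx²) dx = (2j−1)!!/(4γ)^j · √(π/(2γ)), odd powers → 0; here √(π/(2γ)) = 0.71299.
State is unnormalized: ∫|Ψ|² dx = 2.2548, and ∫Ψ*·x²·Ψ dx = 0.22165, so ⟨x²⟩ = 0.22165 / 2.2548.
⟨x²⟩ = 0.098303.

0.0983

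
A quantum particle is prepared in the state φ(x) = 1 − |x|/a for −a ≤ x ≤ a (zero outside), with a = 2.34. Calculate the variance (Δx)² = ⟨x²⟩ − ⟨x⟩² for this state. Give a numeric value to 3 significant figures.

0.548

Compute ⟨x⟩ and ⟨x²⟩ separately, then (Δx)² = ⟨x²⟩ − ⟨x⟩².
φ is even, so ∫ over [−a, a] = 2∫₀ᵃ with φ = 1 − x/a there: ∫₀ᵃ (1 − x/a)² dx = a/3, ∫₀ᵃ x²(1 − x/a)² dx = a³/30, ∫₀ᵃ x⁴(1 − x/a)² dx = a⁵/105.
Normalization: ∫|φ|² dx = 1.5600.
⟨x⟩ = 0.0000 and ⟨x²⟩ = 0.54756.
(Δx)² = 0.54756 − (0.0000)² = 0.54756.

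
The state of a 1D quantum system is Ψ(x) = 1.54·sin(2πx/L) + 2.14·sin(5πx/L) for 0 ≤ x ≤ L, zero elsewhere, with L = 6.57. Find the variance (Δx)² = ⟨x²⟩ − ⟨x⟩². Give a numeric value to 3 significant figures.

Compute ⟨x⟩ and ⟨x²⟩ separately, then (Δx)² = ⟨x²⟩ − ⟨x⟩².
On 0 ≤ x ≤ L (j ≠ l): ∫sin²(jπx/L) dx = L/2, ∫sin(jπx/L)·sin(lπx/L) dx = 0; diagonal moments ∫x·sin²(jπx/L) dx = L²/4, ∫x²·sin²(jπx/L) dx = L³·(1/6 − 1/(4j²π²)); cross terms ∫x·sin(jπx/L)·sin(lπx/L) dx = 0 for j + l even and −4jlL²/(π²(j² − l²)²) for j + l odd, ∫x²·sin(jπx/L)·sin(lπx/L) dx = (−1)^(j+l)·4jlL³/(π²(j² − l²)²); higher powers the same way via product-to-sum and parts.
Normalization: ∫|Ψ|² dx = 22.835.
⟨x⟩ = 3.1705 and ⟨x²⟩ = 13.392.
(Δx)² = 13.392 − (3.1705)² = 3.3398.

3.34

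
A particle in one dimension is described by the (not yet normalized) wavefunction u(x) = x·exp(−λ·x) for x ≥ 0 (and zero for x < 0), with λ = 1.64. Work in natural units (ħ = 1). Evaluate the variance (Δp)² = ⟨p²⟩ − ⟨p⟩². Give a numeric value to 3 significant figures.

Compute ⟨p⟩ and ⟨p²⟩ separately; (Δp)² = ⟨p²⟩ − ⟨p⟩².
Differentiate x·exp(−λ·x) with the product rule; every integrand then reduces to terms xʲ·e^(−2λx) on [0, ∞), with ∫₀^∞ xʲ·e^(−2λx) dx = j!/(2λ)^(j+1).
Normalization: ∫|u|² dx = 0.056677.
⟨p⟩ = 0.0000 and ⟨p²⟩ = 2.6896.
(Δp)² = 2.6896 − (0.0000)² = 2.6896.

2.69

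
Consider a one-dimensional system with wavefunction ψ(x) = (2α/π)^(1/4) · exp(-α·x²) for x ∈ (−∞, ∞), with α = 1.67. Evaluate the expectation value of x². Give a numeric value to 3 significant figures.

⟨x²⟩ = ∫ x²·|ψ|² dx (integrals over the domain).
Gaussian moments: ∫x^(2j)·e^(−2αx²) dx = (2j−1)!!/(4α)^j · √(π/(2α)), odd powers integrate to 0; here √(π/(2α)) = 0.96984.
⟨x²⟩ = 0.14970.

0.150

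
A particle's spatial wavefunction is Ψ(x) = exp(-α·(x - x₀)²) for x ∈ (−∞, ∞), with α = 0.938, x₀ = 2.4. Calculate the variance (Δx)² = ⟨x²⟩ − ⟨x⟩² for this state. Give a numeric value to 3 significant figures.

0.267

Compute ⟨x⟩ and ⟨x²⟩ separately, then (Δx)² = ⟨x²⟩ − ⟨x⟩².
Gaussian moments (u = x − x₀): ∫u^(2j)·e^(−2αu²) du = (2j−1)!!/(4α)^j · √(π/(2α)), odd powers integrate to 0; here √(π/(2α)) = 1.2941.
Normalization: ∫|Ψ|² dx = 1.2941.
⟨x⟩ = 2.4000 and ⟨x²⟩ = 6.0265.
(Δx)² = 6.0265 − (2.4000)² = 0.26652.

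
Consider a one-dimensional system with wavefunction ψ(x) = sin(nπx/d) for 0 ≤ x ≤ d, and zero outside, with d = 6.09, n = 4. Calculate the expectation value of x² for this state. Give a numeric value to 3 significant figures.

12.2

⟨x²⟩ = ∫ x²·|ψ|² dx / ∫|ψ|² dx (integrals over the domain).
With sin²θ = (1 − cos2θ)/2 on 0 ≤ x ≤ d: ∫sin²(nπx/d) dx = d/2, ∫x·sin²(nπx/d) dx = d²/4, ∫x²·sin²(nπx/d) dx = d³·(1/6 − 1/(4n²π²)); higher powers xᵏ the same way, integrating xᵏ·cos(2nπx/d) by parts.
State is unnormalized: ∫|ψ|² dx = 3.0450, and ∫ψ*·x²·ψ dx = 37.287, so ⟨x²⟩ = 37.287 / 3.0450.
⟨x²⟩ = 12.245.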